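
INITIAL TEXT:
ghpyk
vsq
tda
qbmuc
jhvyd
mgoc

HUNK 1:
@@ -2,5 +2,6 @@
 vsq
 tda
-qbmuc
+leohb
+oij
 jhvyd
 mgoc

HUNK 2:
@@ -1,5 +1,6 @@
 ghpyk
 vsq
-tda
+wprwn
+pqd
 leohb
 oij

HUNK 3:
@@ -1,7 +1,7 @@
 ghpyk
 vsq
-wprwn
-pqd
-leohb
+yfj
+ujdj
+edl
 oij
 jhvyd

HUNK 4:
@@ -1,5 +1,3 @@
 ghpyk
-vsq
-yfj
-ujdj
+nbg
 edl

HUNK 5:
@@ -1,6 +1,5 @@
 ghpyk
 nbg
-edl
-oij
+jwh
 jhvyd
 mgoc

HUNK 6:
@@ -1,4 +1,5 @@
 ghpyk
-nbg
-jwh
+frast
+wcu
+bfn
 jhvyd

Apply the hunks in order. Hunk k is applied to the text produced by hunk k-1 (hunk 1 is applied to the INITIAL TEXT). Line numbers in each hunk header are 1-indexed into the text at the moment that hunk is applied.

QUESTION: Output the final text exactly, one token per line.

Answer: ghpyk
frast
wcu
bfn
jhvyd
mgoc

Derivation:
Hunk 1: at line 2 remove [qbmuc] add [leohb,oij] -> 7 lines: ghpyk vsq tda leohb oij jhvyd mgoc
Hunk 2: at line 1 remove [tda] add [wprwn,pqd] -> 8 lines: ghpyk vsq wprwn pqd leohb oij jhvyd mgoc
Hunk 3: at line 1 remove [wprwn,pqd,leohb] add [yfj,ujdj,edl] -> 8 lines: ghpyk vsq yfj ujdj edl oij jhvyd mgoc
Hunk 4: at line 1 remove [vsq,yfj,ujdj] add [nbg] -> 6 lines: ghpyk nbg edl oij jhvyd mgoc
Hunk 5: at line 1 remove [edl,oij] add [jwh] -> 5 lines: ghpyk nbg jwh jhvyd mgoc
Hunk 6: at line 1 remove [nbg,jwh] add [frast,wcu,bfn] -> 6 lines: ghpyk frast wcu bfn jhvyd mgoc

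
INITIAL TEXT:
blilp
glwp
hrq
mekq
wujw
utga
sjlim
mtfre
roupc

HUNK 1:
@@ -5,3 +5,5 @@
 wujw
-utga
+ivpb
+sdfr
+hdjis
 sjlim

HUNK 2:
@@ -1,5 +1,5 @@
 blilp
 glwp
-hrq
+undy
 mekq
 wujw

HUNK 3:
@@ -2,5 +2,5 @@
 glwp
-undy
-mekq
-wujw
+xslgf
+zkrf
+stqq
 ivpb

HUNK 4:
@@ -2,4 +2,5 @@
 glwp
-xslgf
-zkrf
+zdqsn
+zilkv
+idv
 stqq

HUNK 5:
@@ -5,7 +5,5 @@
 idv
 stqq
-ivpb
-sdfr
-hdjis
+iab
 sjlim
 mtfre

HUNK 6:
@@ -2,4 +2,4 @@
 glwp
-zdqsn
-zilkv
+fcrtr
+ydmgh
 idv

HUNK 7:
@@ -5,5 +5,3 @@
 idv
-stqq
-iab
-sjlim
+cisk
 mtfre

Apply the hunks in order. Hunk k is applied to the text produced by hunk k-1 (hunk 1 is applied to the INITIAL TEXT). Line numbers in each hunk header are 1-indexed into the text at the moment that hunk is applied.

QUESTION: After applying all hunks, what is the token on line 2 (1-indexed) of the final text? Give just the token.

Answer: glwp

Derivation:
Hunk 1: at line 5 remove [utga] add [ivpb,sdfr,hdjis] -> 11 lines: blilp glwp hrq mekq wujw ivpb sdfr hdjis sjlim mtfre roupc
Hunk 2: at line 1 remove [hrq] add [undy] -> 11 lines: blilp glwp undy mekq wujw ivpb sdfr hdjis sjlim mtfre roupc
Hunk 3: at line 2 remove [undy,mekq,wujw] add [xslgf,zkrf,stqq] -> 11 lines: blilp glwp xslgf zkrf stqq ivpb sdfr hdjis sjlim mtfre roupc
Hunk 4: at line 2 remove [xslgf,zkrf] add [zdqsn,zilkv,idv] -> 12 lines: blilp glwp zdqsn zilkv idv stqq ivpb sdfr hdjis sjlim mtfre roupc
Hunk 5: at line 5 remove [ivpb,sdfr,hdjis] add [iab] -> 10 lines: blilp glwp zdqsn zilkv idv stqq iab sjlim mtfre roupc
Hunk 6: at line 2 remove [zdqsn,zilkv] add [fcrtr,ydmgh] -> 10 lines: blilp glwp fcrtr ydmgh idv stqq iab sjlim mtfre roupc
Hunk 7: at line 5 remove [stqq,iab,sjlim] add [cisk] -> 8 lines: blilp glwp fcrtr ydmgh idv cisk mtfre roupc
Final line 2: glwp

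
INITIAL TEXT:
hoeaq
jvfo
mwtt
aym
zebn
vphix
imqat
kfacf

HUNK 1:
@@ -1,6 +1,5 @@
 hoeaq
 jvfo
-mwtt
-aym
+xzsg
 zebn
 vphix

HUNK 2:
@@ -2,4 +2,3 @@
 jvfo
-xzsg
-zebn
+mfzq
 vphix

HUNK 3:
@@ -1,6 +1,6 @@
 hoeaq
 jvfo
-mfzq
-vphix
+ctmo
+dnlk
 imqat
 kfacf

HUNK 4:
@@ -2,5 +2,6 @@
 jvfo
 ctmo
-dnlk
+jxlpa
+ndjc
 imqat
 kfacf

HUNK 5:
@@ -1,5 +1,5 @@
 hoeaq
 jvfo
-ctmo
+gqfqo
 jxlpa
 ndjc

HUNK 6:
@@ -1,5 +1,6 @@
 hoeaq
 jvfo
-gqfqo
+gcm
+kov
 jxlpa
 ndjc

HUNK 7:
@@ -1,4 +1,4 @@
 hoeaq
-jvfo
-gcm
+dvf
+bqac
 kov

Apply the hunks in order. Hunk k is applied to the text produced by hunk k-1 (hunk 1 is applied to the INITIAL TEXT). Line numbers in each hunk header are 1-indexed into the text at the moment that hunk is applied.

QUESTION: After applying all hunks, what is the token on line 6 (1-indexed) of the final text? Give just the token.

Answer: ndjc

Derivation:
Hunk 1: at line 1 remove [mwtt,aym] add [xzsg] -> 7 lines: hoeaq jvfo xzsg zebn vphix imqat kfacf
Hunk 2: at line 2 remove [xzsg,zebn] add [mfzq] -> 6 lines: hoeaq jvfo mfzq vphix imqat kfacf
Hunk 3: at line 1 remove [mfzq,vphix] add [ctmo,dnlk] -> 6 lines: hoeaq jvfo ctmo dnlk imqat kfacf
Hunk 4: at line 2 remove [dnlk] add [jxlpa,ndjc] -> 7 lines: hoeaq jvfo ctmo jxlpa ndjc imqat kfacf
Hunk 5: at line 1 remove [ctmo] add [gqfqo] -> 7 lines: hoeaq jvfo gqfqo jxlpa ndjc imqat kfacf
Hunk 6: at line 1 remove [gqfqo] add [gcm,kov] -> 8 lines: hoeaq jvfo gcm kov jxlpa ndjc imqat kfacf
Hunk 7: at line 1 remove [jvfo,gcm] add [dvf,bqac] -> 8 lines: hoeaq dvf bqac kov jxlpa ndjc imqat kfacf
Final line 6: ndjc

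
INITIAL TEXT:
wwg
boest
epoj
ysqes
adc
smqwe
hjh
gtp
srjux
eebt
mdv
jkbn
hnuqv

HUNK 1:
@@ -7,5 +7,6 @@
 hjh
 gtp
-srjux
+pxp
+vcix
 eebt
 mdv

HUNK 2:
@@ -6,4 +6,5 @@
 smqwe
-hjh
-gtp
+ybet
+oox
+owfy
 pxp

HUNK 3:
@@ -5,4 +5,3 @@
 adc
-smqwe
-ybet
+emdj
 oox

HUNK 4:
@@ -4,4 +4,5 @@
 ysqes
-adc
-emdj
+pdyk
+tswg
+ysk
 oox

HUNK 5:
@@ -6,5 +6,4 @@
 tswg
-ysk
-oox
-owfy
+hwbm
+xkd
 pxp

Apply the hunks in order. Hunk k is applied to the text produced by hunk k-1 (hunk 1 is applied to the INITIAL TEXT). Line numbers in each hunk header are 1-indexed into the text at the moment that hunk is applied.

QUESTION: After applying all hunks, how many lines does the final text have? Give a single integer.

Hunk 1: at line 7 remove [srjux] add [pxp,vcix] -> 14 lines: wwg boest epoj ysqes adc smqwe hjh gtp pxp vcix eebt mdv jkbn hnuqv
Hunk 2: at line 6 remove [hjh,gtp] add [ybet,oox,owfy] -> 15 lines: wwg boest epoj ysqes adc smqwe ybet oox owfy pxp vcix eebt mdv jkbn hnuqv
Hunk 3: at line 5 remove [smqwe,ybet] add [emdj] -> 14 lines: wwg boest epoj ysqes adc emdj oox owfy pxp vcix eebt mdv jkbn hnuqv
Hunk 4: at line 4 remove [adc,emdj] add [pdyk,tswg,ysk] -> 15 lines: wwg boest epoj ysqes pdyk tswg ysk oox owfy pxp vcix eebt mdv jkbn hnuqv
Hunk 5: at line 6 remove [ysk,oox,owfy] add [hwbm,xkd] -> 14 lines: wwg boest epoj ysqes pdyk tswg hwbm xkd pxp vcix eebt mdv jkbn hnuqv
Final line count: 14

Answer: 14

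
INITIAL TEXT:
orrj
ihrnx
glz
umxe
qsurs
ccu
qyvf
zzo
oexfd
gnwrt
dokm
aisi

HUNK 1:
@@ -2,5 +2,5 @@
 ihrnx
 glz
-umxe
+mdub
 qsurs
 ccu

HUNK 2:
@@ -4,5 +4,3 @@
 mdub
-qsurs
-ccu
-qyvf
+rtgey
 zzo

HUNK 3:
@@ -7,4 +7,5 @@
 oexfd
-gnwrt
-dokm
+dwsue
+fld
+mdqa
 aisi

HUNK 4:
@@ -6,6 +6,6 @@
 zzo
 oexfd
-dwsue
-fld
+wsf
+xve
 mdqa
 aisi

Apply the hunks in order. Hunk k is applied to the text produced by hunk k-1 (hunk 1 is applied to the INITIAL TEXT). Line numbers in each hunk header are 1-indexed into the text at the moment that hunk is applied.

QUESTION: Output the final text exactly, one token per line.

Answer: orrj
ihrnx
glz
mdub
rtgey
zzo
oexfd
wsf
xve
mdqa
aisi

Derivation:
Hunk 1: at line 2 remove [umxe] add [mdub] -> 12 lines: orrj ihrnx glz mdub qsurs ccu qyvf zzo oexfd gnwrt dokm aisi
Hunk 2: at line 4 remove [qsurs,ccu,qyvf] add [rtgey] -> 10 lines: orrj ihrnx glz mdub rtgey zzo oexfd gnwrt dokm aisi
Hunk 3: at line 7 remove [gnwrt,dokm] add [dwsue,fld,mdqa] -> 11 lines: orrj ihrnx glz mdub rtgey zzo oexfd dwsue fld mdqa aisi
Hunk 4: at line 6 remove [dwsue,fld] add [wsf,xve] -> 11 lines: orrj ihrnx glz mdub rtgey zzo oexfd wsf xve mdqa aisi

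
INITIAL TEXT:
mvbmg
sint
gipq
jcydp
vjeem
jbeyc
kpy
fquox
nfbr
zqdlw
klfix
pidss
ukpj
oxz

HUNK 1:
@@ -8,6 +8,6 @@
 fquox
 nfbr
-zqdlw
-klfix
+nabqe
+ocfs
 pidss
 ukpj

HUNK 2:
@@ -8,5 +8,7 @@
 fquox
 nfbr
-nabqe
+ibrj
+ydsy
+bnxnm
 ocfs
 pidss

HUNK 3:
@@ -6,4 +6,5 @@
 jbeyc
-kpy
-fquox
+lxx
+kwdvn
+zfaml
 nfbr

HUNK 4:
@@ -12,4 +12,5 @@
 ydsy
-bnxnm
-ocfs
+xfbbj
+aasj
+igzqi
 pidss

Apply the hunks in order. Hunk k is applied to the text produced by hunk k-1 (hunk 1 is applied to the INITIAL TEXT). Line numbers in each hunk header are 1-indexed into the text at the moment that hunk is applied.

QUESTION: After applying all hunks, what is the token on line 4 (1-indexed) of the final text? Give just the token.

Hunk 1: at line 8 remove [zqdlw,klfix] add [nabqe,ocfs] -> 14 lines: mvbmg sint gipq jcydp vjeem jbeyc kpy fquox nfbr nabqe ocfs pidss ukpj oxz
Hunk 2: at line 8 remove [nabqe] add [ibrj,ydsy,bnxnm] -> 16 lines: mvbmg sint gipq jcydp vjeem jbeyc kpy fquox nfbr ibrj ydsy bnxnm ocfs pidss ukpj oxz
Hunk 3: at line 6 remove [kpy,fquox] add [lxx,kwdvn,zfaml] -> 17 lines: mvbmg sint gipq jcydp vjeem jbeyc lxx kwdvn zfaml nfbr ibrj ydsy bnxnm ocfs pidss ukpj oxz
Hunk 4: at line 12 remove [bnxnm,ocfs] add [xfbbj,aasj,igzqi] -> 18 lines: mvbmg sint gipq jcydp vjeem jbeyc lxx kwdvn zfaml nfbr ibrj ydsy xfbbj aasj igzqi pidss ukpj oxz
Final line 4: jcydp

Answer: jcydp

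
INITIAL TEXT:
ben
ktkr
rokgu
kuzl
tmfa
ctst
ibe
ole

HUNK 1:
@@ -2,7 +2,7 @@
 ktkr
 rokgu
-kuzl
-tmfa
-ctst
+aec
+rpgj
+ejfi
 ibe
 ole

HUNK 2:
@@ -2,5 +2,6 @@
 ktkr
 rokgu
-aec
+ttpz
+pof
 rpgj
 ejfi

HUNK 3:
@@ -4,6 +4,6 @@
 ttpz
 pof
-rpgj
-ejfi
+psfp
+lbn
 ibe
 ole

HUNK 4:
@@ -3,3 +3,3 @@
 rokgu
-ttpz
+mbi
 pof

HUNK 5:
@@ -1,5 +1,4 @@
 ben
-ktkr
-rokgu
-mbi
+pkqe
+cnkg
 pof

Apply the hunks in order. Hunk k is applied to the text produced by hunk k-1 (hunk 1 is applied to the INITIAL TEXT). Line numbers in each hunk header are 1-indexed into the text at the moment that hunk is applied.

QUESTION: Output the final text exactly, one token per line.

Answer: ben
pkqe
cnkg
pof
psfp
lbn
ibe
ole

Derivation:
Hunk 1: at line 2 remove [kuzl,tmfa,ctst] add [aec,rpgj,ejfi] -> 8 lines: ben ktkr rokgu aec rpgj ejfi ibe ole
Hunk 2: at line 2 remove [aec] add [ttpz,pof] -> 9 lines: ben ktkr rokgu ttpz pof rpgj ejfi ibe ole
Hunk 3: at line 4 remove [rpgj,ejfi] add [psfp,lbn] -> 9 lines: ben ktkr rokgu ttpz pof psfp lbn ibe ole
Hunk 4: at line 3 remove [ttpz] add [mbi] -> 9 lines: ben ktkr rokgu mbi pof psfp lbn ibe ole
Hunk 5: at line 1 remove [ktkr,rokgu,mbi] add [pkqe,cnkg] -> 8 lines: ben pkqe cnkg pof psfp lbn ibe ole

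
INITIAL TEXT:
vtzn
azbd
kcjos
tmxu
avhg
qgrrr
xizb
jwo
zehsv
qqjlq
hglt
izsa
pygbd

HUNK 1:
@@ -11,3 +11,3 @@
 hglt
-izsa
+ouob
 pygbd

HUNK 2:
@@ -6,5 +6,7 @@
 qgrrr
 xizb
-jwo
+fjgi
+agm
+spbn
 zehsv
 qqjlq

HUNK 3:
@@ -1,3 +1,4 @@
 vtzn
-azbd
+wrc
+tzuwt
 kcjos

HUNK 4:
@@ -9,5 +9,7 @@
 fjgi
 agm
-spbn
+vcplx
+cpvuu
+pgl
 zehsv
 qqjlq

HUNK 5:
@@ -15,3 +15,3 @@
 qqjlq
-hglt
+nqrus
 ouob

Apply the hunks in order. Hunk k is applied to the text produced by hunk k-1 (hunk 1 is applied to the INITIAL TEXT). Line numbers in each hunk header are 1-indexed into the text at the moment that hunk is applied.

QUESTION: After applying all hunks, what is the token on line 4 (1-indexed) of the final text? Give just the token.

Hunk 1: at line 11 remove [izsa] add [ouob] -> 13 lines: vtzn azbd kcjos tmxu avhg qgrrr xizb jwo zehsv qqjlq hglt ouob pygbd
Hunk 2: at line 6 remove [jwo] add [fjgi,agm,spbn] -> 15 lines: vtzn azbd kcjos tmxu avhg qgrrr xizb fjgi agm spbn zehsv qqjlq hglt ouob pygbd
Hunk 3: at line 1 remove [azbd] add [wrc,tzuwt] -> 16 lines: vtzn wrc tzuwt kcjos tmxu avhg qgrrr xizb fjgi agm spbn zehsv qqjlq hglt ouob pygbd
Hunk 4: at line 9 remove [spbn] add [vcplx,cpvuu,pgl] -> 18 lines: vtzn wrc tzuwt kcjos tmxu avhg qgrrr xizb fjgi agm vcplx cpvuu pgl zehsv qqjlq hglt ouob pygbd
Hunk 5: at line 15 remove [hglt] add [nqrus] -> 18 lines: vtzn wrc tzuwt kcjos tmxu avhg qgrrr xizb fjgi agm vcplx cpvuu pgl zehsv qqjlq nqrus ouob pygbd
Final line 4: kcjos

Answer: kcjos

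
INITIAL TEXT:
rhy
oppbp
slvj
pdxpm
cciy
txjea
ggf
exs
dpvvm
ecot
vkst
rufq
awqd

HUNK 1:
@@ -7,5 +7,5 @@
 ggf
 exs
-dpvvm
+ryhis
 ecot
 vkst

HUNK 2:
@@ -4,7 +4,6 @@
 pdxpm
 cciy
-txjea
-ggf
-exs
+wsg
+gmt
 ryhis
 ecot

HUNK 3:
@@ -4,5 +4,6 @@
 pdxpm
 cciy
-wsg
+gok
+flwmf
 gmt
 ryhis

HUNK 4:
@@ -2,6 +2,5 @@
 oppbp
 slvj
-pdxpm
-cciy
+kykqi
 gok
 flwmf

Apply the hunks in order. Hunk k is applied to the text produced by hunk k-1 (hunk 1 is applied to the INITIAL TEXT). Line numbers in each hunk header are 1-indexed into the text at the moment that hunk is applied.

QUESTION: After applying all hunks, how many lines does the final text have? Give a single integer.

Hunk 1: at line 7 remove [dpvvm] add [ryhis] -> 13 lines: rhy oppbp slvj pdxpm cciy txjea ggf exs ryhis ecot vkst rufq awqd
Hunk 2: at line 4 remove [txjea,ggf,exs] add [wsg,gmt] -> 12 lines: rhy oppbp slvj pdxpm cciy wsg gmt ryhis ecot vkst rufq awqd
Hunk 3: at line 4 remove [wsg] add [gok,flwmf] -> 13 lines: rhy oppbp slvj pdxpm cciy gok flwmf gmt ryhis ecot vkst rufq awqd
Hunk 4: at line 2 remove [pdxpm,cciy] add [kykqi] -> 12 lines: rhy oppbp slvj kykqi gok flwmf gmt ryhis ecot vkst rufq awqd
Final line count: 12

Answer: 12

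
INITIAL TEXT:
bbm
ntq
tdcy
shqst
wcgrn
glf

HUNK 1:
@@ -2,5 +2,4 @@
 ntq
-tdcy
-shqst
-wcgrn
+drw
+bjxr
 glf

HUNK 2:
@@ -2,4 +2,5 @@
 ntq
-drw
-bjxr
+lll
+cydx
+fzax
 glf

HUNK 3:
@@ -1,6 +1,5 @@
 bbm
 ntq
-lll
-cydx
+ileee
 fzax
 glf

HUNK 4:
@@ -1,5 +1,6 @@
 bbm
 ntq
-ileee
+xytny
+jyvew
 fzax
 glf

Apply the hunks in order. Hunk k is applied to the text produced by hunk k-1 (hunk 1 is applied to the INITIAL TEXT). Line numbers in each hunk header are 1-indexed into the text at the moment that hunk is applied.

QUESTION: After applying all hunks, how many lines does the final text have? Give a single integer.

Hunk 1: at line 2 remove [tdcy,shqst,wcgrn] add [drw,bjxr] -> 5 lines: bbm ntq drw bjxr glf
Hunk 2: at line 2 remove [drw,bjxr] add [lll,cydx,fzax] -> 6 lines: bbm ntq lll cydx fzax glf
Hunk 3: at line 1 remove [lll,cydx] add [ileee] -> 5 lines: bbm ntq ileee fzax glf
Hunk 4: at line 1 remove [ileee] add [xytny,jyvew] -> 6 lines: bbm ntq xytny jyvew fzax glf
Final line count: 6

Answer: 6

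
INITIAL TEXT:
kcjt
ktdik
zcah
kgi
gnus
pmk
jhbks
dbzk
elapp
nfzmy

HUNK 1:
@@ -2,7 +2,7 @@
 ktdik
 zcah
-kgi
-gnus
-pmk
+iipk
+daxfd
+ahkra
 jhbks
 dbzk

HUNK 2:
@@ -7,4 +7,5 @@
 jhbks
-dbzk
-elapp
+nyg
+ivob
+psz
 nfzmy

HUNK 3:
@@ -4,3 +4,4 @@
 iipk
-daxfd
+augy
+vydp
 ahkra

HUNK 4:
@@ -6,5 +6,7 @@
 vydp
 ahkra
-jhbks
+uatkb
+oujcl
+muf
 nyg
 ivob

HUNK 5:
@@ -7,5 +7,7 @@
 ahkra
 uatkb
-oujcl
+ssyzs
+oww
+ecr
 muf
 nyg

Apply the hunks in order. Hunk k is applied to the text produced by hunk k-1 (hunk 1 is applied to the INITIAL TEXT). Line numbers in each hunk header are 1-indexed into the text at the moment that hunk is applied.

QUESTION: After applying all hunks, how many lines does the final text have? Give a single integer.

Hunk 1: at line 2 remove [kgi,gnus,pmk] add [iipk,daxfd,ahkra] -> 10 lines: kcjt ktdik zcah iipk daxfd ahkra jhbks dbzk elapp nfzmy
Hunk 2: at line 7 remove [dbzk,elapp] add [nyg,ivob,psz] -> 11 lines: kcjt ktdik zcah iipk daxfd ahkra jhbks nyg ivob psz nfzmy
Hunk 3: at line 4 remove [daxfd] add [augy,vydp] -> 12 lines: kcjt ktdik zcah iipk augy vydp ahkra jhbks nyg ivob psz nfzmy
Hunk 4: at line 6 remove [jhbks] add [uatkb,oujcl,muf] -> 14 lines: kcjt ktdik zcah iipk augy vydp ahkra uatkb oujcl muf nyg ivob psz nfzmy
Hunk 5: at line 7 remove [oujcl] add [ssyzs,oww,ecr] -> 16 lines: kcjt ktdik zcah iipk augy vydp ahkra uatkb ssyzs oww ecr muf nyg ivob psz nfzmy
Final line count: 16

Answer: 16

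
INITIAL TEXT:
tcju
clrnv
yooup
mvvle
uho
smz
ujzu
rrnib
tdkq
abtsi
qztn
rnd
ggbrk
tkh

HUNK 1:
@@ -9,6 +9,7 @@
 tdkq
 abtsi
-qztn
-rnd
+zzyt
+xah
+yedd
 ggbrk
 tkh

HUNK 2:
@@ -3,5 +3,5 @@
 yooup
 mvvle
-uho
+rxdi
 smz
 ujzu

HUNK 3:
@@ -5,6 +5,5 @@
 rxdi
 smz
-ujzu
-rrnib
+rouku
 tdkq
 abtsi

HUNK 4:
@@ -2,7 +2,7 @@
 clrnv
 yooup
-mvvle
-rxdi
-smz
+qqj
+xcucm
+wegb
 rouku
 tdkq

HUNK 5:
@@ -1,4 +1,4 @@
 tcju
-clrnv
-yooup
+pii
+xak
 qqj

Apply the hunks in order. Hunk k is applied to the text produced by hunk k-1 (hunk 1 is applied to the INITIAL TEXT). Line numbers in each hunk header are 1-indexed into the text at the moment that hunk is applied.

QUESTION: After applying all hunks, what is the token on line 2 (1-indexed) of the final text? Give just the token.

Hunk 1: at line 9 remove [qztn,rnd] add [zzyt,xah,yedd] -> 15 lines: tcju clrnv yooup mvvle uho smz ujzu rrnib tdkq abtsi zzyt xah yedd ggbrk tkh
Hunk 2: at line 3 remove [uho] add [rxdi] -> 15 lines: tcju clrnv yooup mvvle rxdi smz ujzu rrnib tdkq abtsi zzyt xah yedd ggbrk tkh
Hunk 3: at line 5 remove [ujzu,rrnib] add [rouku] -> 14 lines: tcju clrnv yooup mvvle rxdi smz rouku tdkq abtsi zzyt xah yedd ggbrk tkh
Hunk 4: at line 2 remove [mvvle,rxdi,smz] add [qqj,xcucm,wegb] -> 14 lines: tcju clrnv yooup qqj xcucm wegb rouku tdkq abtsi zzyt xah yedd ggbrk tkh
Hunk 5: at line 1 remove [clrnv,yooup] add [pii,xak] -> 14 lines: tcju pii xak qqj xcucm wegb rouku tdkq abtsi zzyt xah yedd ggbrk tkh
Final line 2: pii

Answer: pii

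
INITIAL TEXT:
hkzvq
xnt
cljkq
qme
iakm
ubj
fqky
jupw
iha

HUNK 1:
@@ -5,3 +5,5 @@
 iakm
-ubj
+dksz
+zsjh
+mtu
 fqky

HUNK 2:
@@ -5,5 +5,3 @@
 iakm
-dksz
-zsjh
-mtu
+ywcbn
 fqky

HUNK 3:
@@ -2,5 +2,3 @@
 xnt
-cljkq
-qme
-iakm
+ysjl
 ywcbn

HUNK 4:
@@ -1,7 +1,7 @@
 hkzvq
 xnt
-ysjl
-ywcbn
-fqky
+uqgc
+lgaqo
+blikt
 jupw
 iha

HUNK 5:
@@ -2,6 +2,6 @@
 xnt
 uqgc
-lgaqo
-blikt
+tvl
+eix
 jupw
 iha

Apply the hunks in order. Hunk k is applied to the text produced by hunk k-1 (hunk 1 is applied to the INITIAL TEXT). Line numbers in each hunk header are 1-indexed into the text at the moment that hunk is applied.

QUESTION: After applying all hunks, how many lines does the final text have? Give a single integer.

Hunk 1: at line 5 remove [ubj] add [dksz,zsjh,mtu] -> 11 lines: hkzvq xnt cljkq qme iakm dksz zsjh mtu fqky jupw iha
Hunk 2: at line 5 remove [dksz,zsjh,mtu] add [ywcbn] -> 9 lines: hkzvq xnt cljkq qme iakm ywcbn fqky jupw iha
Hunk 3: at line 2 remove [cljkq,qme,iakm] add [ysjl] -> 7 lines: hkzvq xnt ysjl ywcbn fqky jupw iha
Hunk 4: at line 1 remove [ysjl,ywcbn,fqky] add [uqgc,lgaqo,blikt] -> 7 lines: hkzvq xnt uqgc lgaqo blikt jupw iha
Hunk 5: at line 2 remove [lgaqo,blikt] add [tvl,eix] -> 7 lines: hkzvq xnt uqgc tvl eix jupw iha
Final line count: 7

Answer: 7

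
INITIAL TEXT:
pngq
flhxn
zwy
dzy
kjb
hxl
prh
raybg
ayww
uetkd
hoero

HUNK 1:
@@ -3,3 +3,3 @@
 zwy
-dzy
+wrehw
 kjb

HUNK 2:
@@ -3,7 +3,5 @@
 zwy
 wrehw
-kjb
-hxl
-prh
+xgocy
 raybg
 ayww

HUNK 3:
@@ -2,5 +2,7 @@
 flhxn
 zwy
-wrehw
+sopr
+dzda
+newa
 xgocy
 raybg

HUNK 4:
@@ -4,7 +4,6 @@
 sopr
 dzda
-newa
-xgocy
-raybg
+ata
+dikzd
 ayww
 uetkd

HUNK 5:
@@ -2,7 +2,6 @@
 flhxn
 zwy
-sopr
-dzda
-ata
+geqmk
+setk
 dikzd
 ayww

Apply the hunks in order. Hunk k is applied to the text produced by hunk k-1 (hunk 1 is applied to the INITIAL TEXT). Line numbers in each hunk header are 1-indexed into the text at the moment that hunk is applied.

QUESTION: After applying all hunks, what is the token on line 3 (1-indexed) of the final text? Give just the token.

Hunk 1: at line 3 remove [dzy] add [wrehw] -> 11 lines: pngq flhxn zwy wrehw kjb hxl prh raybg ayww uetkd hoero
Hunk 2: at line 3 remove [kjb,hxl,prh] add [xgocy] -> 9 lines: pngq flhxn zwy wrehw xgocy raybg ayww uetkd hoero
Hunk 3: at line 2 remove [wrehw] add [sopr,dzda,newa] -> 11 lines: pngq flhxn zwy sopr dzda newa xgocy raybg ayww uetkd hoero
Hunk 4: at line 4 remove [newa,xgocy,raybg] add [ata,dikzd] -> 10 lines: pngq flhxn zwy sopr dzda ata dikzd ayww uetkd hoero
Hunk 5: at line 2 remove [sopr,dzda,ata] add [geqmk,setk] -> 9 lines: pngq flhxn zwy geqmk setk dikzd ayww uetkd hoero
Final line 3: zwy

Answer: zwy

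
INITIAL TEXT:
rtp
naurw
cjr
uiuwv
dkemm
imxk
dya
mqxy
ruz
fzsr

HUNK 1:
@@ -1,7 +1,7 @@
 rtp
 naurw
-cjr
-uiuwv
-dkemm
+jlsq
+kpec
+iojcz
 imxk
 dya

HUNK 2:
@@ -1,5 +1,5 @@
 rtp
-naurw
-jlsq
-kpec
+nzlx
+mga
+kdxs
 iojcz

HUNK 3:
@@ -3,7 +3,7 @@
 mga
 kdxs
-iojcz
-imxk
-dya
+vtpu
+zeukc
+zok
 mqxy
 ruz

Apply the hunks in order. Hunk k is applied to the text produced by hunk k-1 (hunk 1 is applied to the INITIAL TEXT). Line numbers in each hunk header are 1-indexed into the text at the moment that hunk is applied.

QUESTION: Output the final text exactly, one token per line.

Hunk 1: at line 1 remove [cjr,uiuwv,dkemm] add [jlsq,kpec,iojcz] -> 10 lines: rtp naurw jlsq kpec iojcz imxk dya mqxy ruz fzsr
Hunk 2: at line 1 remove [naurw,jlsq,kpec] add [nzlx,mga,kdxs] -> 10 lines: rtp nzlx mga kdxs iojcz imxk dya mqxy ruz fzsr
Hunk 3: at line 3 remove [iojcz,imxk,dya] add [vtpu,zeukc,zok] -> 10 lines: rtp nzlx mga kdxs vtpu zeukc zok mqxy ruz fzsr

Answer: rtp
nzlx
mga
kdxs
vtpu
zeukc
zok
mqxy
ruz
fzsr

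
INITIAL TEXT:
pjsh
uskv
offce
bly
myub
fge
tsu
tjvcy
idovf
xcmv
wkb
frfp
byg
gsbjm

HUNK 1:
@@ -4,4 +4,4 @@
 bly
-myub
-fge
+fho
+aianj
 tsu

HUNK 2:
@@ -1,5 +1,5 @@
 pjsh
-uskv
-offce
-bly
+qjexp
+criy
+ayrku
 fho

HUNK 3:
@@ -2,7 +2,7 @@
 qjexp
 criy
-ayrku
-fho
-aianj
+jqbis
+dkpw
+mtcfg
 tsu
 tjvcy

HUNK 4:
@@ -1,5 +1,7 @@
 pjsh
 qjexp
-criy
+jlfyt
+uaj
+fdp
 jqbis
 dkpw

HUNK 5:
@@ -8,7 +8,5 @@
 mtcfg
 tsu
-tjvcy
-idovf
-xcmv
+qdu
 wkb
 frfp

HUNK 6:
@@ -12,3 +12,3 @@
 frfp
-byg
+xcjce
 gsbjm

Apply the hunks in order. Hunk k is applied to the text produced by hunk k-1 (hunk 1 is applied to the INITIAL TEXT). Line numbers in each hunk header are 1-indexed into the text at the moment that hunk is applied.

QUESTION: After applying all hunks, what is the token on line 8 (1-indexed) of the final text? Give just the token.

Hunk 1: at line 4 remove [myub,fge] add [fho,aianj] -> 14 lines: pjsh uskv offce bly fho aianj tsu tjvcy idovf xcmv wkb frfp byg gsbjm
Hunk 2: at line 1 remove [uskv,offce,bly] add [qjexp,criy,ayrku] -> 14 lines: pjsh qjexp criy ayrku fho aianj tsu tjvcy idovf xcmv wkb frfp byg gsbjm
Hunk 3: at line 2 remove [ayrku,fho,aianj] add [jqbis,dkpw,mtcfg] -> 14 lines: pjsh qjexp criy jqbis dkpw mtcfg tsu tjvcy idovf xcmv wkb frfp byg gsbjm
Hunk 4: at line 1 remove [criy] add [jlfyt,uaj,fdp] -> 16 lines: pjsh qjexp jlfyt uaj fdp jqbis dkpw mtcfg tsu tjvcy idovf xcmv wkb frfp byg gsbjm
Hunk 5: at line 8 remove [tjvcy,idovf,xcmv] add [qdu] -> 14 lines: pjsh qjexp jlfyt uaj fdp jqbis dkpw mtcfg tsu qdu wkb frfp byg gsbjm
Hunk 6: at line 12 remove [byg] add [xcjce] -> 14 lines: pjsh qjexp jlfyt uaj fdp jqbis dkpw mtcfg tsu qdu wkb frfp xcjce gsbjm
Final line 8: mtcfg

Answer: mtcfg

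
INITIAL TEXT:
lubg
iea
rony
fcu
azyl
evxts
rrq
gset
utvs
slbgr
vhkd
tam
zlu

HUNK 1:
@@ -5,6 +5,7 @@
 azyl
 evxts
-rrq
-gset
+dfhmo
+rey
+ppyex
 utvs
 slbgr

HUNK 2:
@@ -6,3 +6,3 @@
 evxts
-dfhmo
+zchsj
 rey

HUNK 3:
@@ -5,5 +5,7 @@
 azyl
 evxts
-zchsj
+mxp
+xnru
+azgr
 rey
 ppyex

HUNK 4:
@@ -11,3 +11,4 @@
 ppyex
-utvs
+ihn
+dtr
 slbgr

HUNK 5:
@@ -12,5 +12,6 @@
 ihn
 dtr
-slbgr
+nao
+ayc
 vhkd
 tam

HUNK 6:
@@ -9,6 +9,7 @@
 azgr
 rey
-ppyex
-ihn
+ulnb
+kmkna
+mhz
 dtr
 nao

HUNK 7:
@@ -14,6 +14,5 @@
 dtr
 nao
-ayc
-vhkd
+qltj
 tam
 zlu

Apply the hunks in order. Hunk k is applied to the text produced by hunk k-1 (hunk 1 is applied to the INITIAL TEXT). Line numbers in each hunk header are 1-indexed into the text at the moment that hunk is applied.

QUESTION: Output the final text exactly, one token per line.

Hunk 1: at line 5 remove [rrq,gset] add [dfhmo,rey,ppyex] -> 14 lines: lubg iea rony fcu azyl evxts dfhmo rey ppyex utvs slbgr vhkd tam zlu
Hunk 2: at line 6 remove [dfhmo] add [zchsj] -> 14 lines: lubg iea rony fcu azyl evxts zchsj rey ppyex utvs slbgr vhkd tam zlu
Hunk 3: at line 5 remove [zchsj] add [mxp,xnru,azgr] -> 16 lines: lubg iea rony fcu azyl evxts mxp xnru azgr rey ppyex utvs slbgr vhkd tam zlu
Hunk 4: at line 11 remove [utvs] add [ihn,dtr] -> 17 lines: lubg iea rony fcu azyl evxts mxp xnru azgr rey ppyex ihn dtr slbgr vhkd tam zlu
Hunk 5: at line 12 remove [slbgr] add [nao,ayc] -> 18 lines: lubg iea rony fcu azyl evxts mxp xnru azgr rey ppyex ihn dtr nao ayc vhkd tam zlu
Hunk 6: at line 9 remove [ppyex,ihn] add [ulnb,kmkna,mhz] -> 19 lines: lubg iea rony fcu azyl evxts mxp xnru azgr rey ulnb kmkna mhz dtr nao ayc vhkd tam zlu
Hunk 7: at line 14 remove [ayc,vhkd] add [qltj] -> 18 lines: lubg iea rony fcu azyl evxts mxp xnru azgr rey ulnb kmkna mhz dtr nao qltj tam zlu

Answer: lubg
iea
rony
fcu
azyl
evxts
mxp
xnru
azgr
rey
ulnb
kmkna
mhz
dtr
nao
qltj
tam
zlu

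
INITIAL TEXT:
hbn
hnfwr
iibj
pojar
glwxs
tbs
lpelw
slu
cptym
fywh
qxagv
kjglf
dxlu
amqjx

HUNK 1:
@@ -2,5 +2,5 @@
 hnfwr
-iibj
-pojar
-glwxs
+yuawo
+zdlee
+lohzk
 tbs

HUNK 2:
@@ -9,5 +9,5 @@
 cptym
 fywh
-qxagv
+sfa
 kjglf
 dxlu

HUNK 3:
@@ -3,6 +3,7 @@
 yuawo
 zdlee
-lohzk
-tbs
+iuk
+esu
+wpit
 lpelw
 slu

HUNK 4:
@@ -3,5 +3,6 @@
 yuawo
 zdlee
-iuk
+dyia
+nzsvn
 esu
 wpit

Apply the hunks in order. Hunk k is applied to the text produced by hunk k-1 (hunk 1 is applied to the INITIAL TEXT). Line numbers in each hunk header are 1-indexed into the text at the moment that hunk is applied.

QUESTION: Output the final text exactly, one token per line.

Answer: hbn
hnfwr
yuawo
zdlee
dyia
nzsvn
esu
wpit
lpelw
slu
cptym
fywh
sfa
kjglf
dxlu
amqjx

Derivation:
Hunk 1: at line 2 remove [iibj,pojar,glwxs] add [yuawo,zdlee,lohzk] -> 14 lines: hbn hnfwr yuawo zdlee lohzk tbs lpelw slu cptym fywh qxagv kjglf dxlu amqjx
Hunk 2: at line 9 remove [qxagv] add [sfa] -> 14 lines: hbn hnfwr yuawo zdlee lohzk tbs lpelw slu cptym fywh sfa kjglf dxlu amqjx
Hunk 3: at line 3 remove [lohzk,tbs] add [iuk,esu,wpit] -> 15 lines: hbn hnfwr yuawo zdlee iuk esu wpit lpelw slu cptym fywh sfa kjglf dxlu amqjx
Hunk 4: at line 3 remove [iuk] add [dyia,nzsvn] -> 16 lines: hbn hnfwr yuawo zdlee dyia nzsvn esu wpit lpelw slu cptym fywh sfa kjglf dxlu amqjx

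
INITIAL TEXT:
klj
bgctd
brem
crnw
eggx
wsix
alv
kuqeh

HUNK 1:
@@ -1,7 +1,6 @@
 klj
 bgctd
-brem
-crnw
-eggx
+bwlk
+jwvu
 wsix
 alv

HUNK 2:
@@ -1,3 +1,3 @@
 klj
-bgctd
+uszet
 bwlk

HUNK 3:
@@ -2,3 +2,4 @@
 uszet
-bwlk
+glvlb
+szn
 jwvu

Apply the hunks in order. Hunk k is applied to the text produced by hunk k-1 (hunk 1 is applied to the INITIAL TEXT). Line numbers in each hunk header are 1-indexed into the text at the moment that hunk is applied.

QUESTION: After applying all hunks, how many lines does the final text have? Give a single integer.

Answer: 8

Derivation:
Hunk 1: at line 1 remove [brem,crnw,eggx] add [bwlk,jwvu] -> 7 lines: klj bgctd bwlk jwvu wsix alv kuqeh
Hunk 2: at line 1 remove [bgctd] add [uszet] -> 7 lines: klj uszet bwlk jwvu wsix alv kuqeh
Hunk 3: at line 2 remove [bwlk] add [glvlb,szn] -> 8 lines: klj uszet glvlb szn jwvu wsix alv kuqeh
Final line count: 8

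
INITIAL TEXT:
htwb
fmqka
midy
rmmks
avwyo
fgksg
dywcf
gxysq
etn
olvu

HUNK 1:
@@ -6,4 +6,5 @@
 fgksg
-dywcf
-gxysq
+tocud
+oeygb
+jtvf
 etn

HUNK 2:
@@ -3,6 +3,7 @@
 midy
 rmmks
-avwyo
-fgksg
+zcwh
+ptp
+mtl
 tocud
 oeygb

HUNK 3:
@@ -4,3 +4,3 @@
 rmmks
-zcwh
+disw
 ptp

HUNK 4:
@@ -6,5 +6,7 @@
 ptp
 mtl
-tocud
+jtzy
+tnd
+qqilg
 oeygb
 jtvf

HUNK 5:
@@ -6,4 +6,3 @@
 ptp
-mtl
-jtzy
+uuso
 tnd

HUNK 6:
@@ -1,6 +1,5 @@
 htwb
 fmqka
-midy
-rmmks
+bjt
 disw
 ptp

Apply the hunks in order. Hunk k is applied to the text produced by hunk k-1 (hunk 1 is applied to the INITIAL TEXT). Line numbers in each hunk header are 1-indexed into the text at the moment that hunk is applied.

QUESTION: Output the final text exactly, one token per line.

Hunk 1: at line 6 remove [dywcf,gxysq] add [tocud,oeygb,jtvf] -> 11 lines: htwb fmqka midy rmmks avwyo fgksg tocud oeygb jtvf etn olvu
Hunk 2: at line 3 remove [avwyo,fgksg] add [zcwh,ptp,mtl] -> 12 lines: htwb fmqka midy rmmks zcwh ptp mtl tocud oeygb jtvf etn olvu
Hunk 3: at line 4 remove [zcwh] add [disw] -> 12 lines: htwb fmqka midy rmmks disw ptp mtl tocud oeygb jtvf etn olvu
Hunk 4: at line 6 remove [tocud] add [jtzy,tnd,qqilg] -> 14 lines: htwb fmqka midy rmmks disw ptp mtl jtzy tnd qqilg oeygb jtvf etn olvu
Hunk 5: at line 6 remove [mtl,jtzy] add [uuso] -> 13 lines: htwb fmqka midy rmmks disw ptp uuso tnd qqilg oeygb jtvf etn olvu
Hunk 6: at line 1 remove [midy,rmmks] add [bjt] -> 12 lines: htwb fmqka bjt disw ptp uuso tnd qqilg oeygb jtvf etn olvu

Answer: htwb
fmqka
bjt
disw
ptp
uuso
tnd
qqilg
oeygb
jtvf
etn
olvu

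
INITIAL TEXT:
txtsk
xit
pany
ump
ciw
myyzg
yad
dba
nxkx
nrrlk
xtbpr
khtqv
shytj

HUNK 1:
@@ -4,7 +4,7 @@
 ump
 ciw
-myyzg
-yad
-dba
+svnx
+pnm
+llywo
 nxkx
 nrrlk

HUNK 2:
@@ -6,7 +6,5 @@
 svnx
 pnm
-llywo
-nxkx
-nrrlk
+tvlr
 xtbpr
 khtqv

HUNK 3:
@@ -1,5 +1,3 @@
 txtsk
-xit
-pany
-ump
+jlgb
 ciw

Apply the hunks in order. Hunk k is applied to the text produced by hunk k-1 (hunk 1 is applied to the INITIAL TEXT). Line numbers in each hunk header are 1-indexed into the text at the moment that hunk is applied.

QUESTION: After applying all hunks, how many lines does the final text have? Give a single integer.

Hunk 1: at line 4 remove [myyzg,yad,dba] add [svnx,pnm,llywo] -> 13 lines: txtsk xit pany ump ciw svnx pnm llywo nxkx nrrlk xtbpr khtqv shytj
Hunk 2: at line 6 remove [llywo,nxkx,nrrlk] add [tvlr] -> 11 lines: txtsk xit pany ump ciw svnx pnm tvlr xtbpr khtqv shytj
Hunk 3: at line 1 remove [xit,pany,ump] add [jlgb] -> 9 lines: txtsk jlgb ciw svnx pnm tvlr xtbpr khtqv shytj
Final line count: 9

Answer: 9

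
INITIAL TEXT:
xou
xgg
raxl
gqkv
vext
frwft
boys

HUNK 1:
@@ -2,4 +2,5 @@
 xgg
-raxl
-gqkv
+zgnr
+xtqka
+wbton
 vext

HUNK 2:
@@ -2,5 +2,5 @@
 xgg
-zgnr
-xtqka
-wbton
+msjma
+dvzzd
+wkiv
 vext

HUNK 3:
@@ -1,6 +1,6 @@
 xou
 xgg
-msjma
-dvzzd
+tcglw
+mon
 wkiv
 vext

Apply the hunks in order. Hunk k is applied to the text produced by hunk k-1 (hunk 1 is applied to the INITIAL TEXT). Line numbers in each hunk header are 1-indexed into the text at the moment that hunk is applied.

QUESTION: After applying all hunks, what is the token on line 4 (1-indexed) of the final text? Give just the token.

Hunk 1: at line 2 remove [raxl,gqkv] add [zgnr,xtqka,wbton] -> 8 lines: xou xgg zgnr xtqka wbton vext frwft boys
Hunk 2: at line 2 remove [zgnr,xtqka,wbton] add [msjma,dvzzd,wkiv] -> 8 lines: xou xgg msjma dvzzd wkiv vext frwft boys
Hunk 3: at line 1 remove [msjma,dvzzd] add [tcglw,mon] -> 8 lines: xou xgg tcglw mon wkiv vext frwft boys
Final line 4: mon

Answer: mon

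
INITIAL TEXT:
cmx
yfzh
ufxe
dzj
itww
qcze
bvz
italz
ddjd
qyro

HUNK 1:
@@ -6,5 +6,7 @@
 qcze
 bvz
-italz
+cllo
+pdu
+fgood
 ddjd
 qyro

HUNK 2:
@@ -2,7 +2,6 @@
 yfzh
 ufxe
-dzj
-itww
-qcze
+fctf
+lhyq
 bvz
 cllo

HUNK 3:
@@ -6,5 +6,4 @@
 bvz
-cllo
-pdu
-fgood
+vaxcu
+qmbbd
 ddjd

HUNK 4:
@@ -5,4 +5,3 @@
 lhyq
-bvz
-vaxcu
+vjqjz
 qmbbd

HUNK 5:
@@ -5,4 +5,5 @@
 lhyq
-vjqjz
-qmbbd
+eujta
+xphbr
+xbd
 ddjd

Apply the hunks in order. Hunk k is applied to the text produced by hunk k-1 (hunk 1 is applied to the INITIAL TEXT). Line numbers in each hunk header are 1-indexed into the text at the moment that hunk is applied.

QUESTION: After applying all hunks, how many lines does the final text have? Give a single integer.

Answer: 10

Derivation:
Hunk 1: at line 6 remove [italz] add [cllo,pdu,fgood] -> 12 lines: cmx yfzh ufxe dzj itww qcze bvz cllo pdu fgood ddjd qyro
Hunk 2: at line 2 remove [dzj,itww,qcze] add [fctf,lhyq] -> 11 lines: cmx yfzh ufxe fctf lhyq bvz cllo pdu fgood ddjd qyro
Hunk 3: at line 6 remove [cllo,pdu,fgood] add [vaxcu,qmbbd] -> 10 lines: cmx yfzh ufxe fctf lhyq bvz vaxcu qmbbd ddjd qyro
Hunk 4: at line 5 remove [bvz,vaxcu] add [vjqjz] -> 9 lines: cmx yfzh ufxe fctf lhyq vjqjz qmbbd ddjd qyro
Hunk 5: at line 5 remove [vjqjz,qmbbd] add [eujta,xphbr,xbd] -> 10 lines: cmx yfzh ufxe fctf lhyq eujta xphbr xbd ddjd qyro
Final line count: 10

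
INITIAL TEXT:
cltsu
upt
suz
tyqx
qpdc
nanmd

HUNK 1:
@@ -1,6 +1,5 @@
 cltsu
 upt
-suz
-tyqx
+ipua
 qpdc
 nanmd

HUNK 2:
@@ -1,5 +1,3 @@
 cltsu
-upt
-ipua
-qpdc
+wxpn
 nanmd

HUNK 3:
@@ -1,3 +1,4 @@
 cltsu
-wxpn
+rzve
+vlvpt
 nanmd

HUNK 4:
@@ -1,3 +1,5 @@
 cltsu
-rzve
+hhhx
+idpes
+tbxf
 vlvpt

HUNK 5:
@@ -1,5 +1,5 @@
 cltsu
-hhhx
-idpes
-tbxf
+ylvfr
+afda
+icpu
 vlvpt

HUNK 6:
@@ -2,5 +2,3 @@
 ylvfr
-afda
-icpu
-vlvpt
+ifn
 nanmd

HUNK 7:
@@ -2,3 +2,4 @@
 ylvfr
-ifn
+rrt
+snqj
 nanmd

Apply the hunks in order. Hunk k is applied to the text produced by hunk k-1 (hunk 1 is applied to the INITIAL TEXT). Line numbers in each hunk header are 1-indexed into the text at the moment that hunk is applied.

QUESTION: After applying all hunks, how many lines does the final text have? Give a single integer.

Answer: 5

Derivation:
Hunk 1: at line 1 remove [suz,tyqx] add [ipua] -> 5 lines: cltsu upt ipua qpdc nanmd
Hunk 2: at line 1 remove [upt,ipua,qpdc] add [wxpn] -> 3 lines: cltsu wxpn nanmd
Hunk 3: at line 1 remove [wxpn] add [rzve,vlvpt] -> 4 lines: cltsu rzve vlvpt nanmd
Hunk 4: at line 1 remove [rzve] add [hhhx,idpes,tbxf] -> 6 lines: cltsu hhhx idpes tbxf vlvpt nanmd
Hunk 5: at line 1 remove [hhhx,idpes,tbxf] add [ylvfr,afda,icpu] -> 6 lines: cltsu ylvfr afda icpu vlvpt nanmd
Hunk 6: at line 2 remove [afda,icpu,vlvpt] add [ifn] -> 4 lines: cltsu ylvfr ifn nanmd
Hunk 7: at line 2 remove [ifn] add [rrt,snqj] -> 5 lines: cltsu ylvfr rrt snqj nanmd
Final line count: 5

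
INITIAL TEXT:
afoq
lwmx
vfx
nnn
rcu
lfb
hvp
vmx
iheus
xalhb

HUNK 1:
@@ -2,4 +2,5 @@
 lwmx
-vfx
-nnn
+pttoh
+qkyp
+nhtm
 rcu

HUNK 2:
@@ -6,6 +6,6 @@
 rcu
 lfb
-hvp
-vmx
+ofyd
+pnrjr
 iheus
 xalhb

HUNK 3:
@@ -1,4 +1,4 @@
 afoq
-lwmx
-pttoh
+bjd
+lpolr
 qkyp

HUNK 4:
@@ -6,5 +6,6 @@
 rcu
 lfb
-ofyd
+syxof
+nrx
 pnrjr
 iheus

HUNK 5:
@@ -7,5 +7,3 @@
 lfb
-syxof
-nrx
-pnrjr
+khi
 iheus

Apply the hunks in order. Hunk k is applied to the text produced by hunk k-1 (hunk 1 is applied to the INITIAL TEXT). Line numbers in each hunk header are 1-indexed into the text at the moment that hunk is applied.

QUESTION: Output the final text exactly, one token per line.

Answer: afoq
bjd
lpolr
qkyp
nhtm
rcu
lfb
khi
iheus
xalhb

Derivation:
Hunk 1: at line 2 remove [vfx,nnn] add [pttoh,qkyp,nhtm] -> 11 lines: afoq lwmx pttoh qkyp nhtm rcu lfb hvp vmx iheus xalhb
Hunk 2: at line 6 remove [hvp,vmx] add [ofyd,pnrjr] -> 11 lines: afoq lwmx pttoh qkyp nhtm rcu lfb ofyd pnrjr iheus xalhb
Hunk 3: at line 1 remove [lwmx,pttoh] add [bjd,lpolr] -> 11 lines: afoq bjd lpolr qkyp nhtm rcu lfb ofyd pnrjr iheus xalhb
Hunk 4: at line 6 remove [ofyd] add [syxof,nrx] -> 12 lines: afoq bjd lpolr qkyp nhtm rcu lfb syxof nrx pnrjr iheus xalhb
Hunk 5: at line 7 remove [syxof,nrx,pnrjr] add [khi] -> 10 lines: afoq bjd lpolr qkyp nhtm rcu lfb khi iheus xalhb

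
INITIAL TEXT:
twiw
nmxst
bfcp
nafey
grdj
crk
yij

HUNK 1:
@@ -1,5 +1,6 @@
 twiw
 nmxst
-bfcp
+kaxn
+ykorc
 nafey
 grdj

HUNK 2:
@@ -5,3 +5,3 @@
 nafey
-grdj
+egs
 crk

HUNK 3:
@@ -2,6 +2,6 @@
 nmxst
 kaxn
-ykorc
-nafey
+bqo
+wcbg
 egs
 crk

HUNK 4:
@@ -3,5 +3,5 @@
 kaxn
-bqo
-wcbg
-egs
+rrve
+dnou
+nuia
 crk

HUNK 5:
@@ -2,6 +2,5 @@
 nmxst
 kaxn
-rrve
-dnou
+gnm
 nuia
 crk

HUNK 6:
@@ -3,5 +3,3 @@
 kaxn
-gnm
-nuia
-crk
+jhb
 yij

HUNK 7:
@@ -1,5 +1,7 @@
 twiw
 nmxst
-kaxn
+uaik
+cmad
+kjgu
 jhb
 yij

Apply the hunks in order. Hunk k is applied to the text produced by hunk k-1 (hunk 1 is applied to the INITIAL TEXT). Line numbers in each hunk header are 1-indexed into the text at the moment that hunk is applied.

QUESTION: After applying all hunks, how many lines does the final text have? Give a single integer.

Answer: 7

Derivation:
Hunk 1: at line 1 remove [bfcp] add [kaxn,ykorc] -> 8 lines: twiw nmxst kaxn ykorc nafey grdj crk yij
Hunk 2: at line 5 remove [grdj] add [egs] -> 8 lines: twiw nmxst kaxn ykorc nafey egs crk yij
Hunk 3: at line 2 remove [ykorc,nafey] add [bqo,wcbg] -> 8 lines: twiw nmxst kaxn bqo wcbg egs crk yij
Hunk 4: at line 3 remove [bqo,wcbg,egs] add [rrve,dnou,nuia] -> 8 lines: twiw nmxst kaxn rrve dnou nuia crk yij
Hunk 5: at line 2 remove [rrve,dnou] add [gnm] -> 7 lines: twiw nmxst kaxn gnm nuia crk yij
Hunk 6: at line 3 remove [gnm,nuia,crk] add [jhb] -> 5 lines: twiw nmxst kaxn jhb yij
Hunk 7: at line 1 remove [kaxn] add [uaik,cmad,kjgu] -> 7 lines: twiw nmxst uaik cmad kjgu jhb yij
Final line count: 7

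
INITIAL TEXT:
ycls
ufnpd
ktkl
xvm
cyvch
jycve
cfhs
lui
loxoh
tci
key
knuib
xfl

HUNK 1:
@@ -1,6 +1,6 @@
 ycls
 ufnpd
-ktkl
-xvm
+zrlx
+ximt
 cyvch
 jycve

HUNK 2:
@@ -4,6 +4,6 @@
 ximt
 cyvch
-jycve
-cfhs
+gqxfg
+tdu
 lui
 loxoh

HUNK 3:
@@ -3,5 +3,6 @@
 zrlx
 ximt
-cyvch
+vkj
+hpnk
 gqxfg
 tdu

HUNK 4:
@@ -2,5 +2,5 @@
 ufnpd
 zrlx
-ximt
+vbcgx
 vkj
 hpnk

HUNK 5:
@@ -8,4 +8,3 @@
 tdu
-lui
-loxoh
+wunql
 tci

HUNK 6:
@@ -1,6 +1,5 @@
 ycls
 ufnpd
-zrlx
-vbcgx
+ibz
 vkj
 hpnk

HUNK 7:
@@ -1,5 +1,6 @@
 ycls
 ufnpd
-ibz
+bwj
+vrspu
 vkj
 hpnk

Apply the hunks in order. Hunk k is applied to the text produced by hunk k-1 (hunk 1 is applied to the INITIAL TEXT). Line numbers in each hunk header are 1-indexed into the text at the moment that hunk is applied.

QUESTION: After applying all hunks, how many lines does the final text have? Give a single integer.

Hunk 1: at line 1 remove [ktkl,xvm] add [zrlx,ximt] -> 13 lines: ycls ufnpd zrlx ximt cyvch jycve cfhs lui loxoh tci key knuib xfl
Hunk 2: at line 4 remove [jycve,cfhs] add [gqxfg,tdu] -> 13 lines: ycls ufnpd zrlx ximt cyvch gqxfg tdu lui loxoh tci key knuib xfl
Hunk 3: at line 3 remove [cyvch] add [vkj,hpnk] -> 14 lines: ycls ufnpd zrlx ximt vkj hpnk gqxfg tdu lui loxoh tci key knuib xfl
Hunk 4: at line 2 remove [ximt] add [vbcgx] -> 14 lines: ycls ufnpd zrlx vbcgx vkj hpnk gqxfg tdu lui loxoh tci key knuib xfl
Hunk 5: at line 8 remove [lui,loxoh] add [wunql] -> 13 lines: ycls ufnpd zrlx vbcgx vkj hpnk gqxfg tdu wunql tci key knuib xfl
Hunk 6: at line 1 remove [zrlx,vbcgx] add [ibz] -> 12 lines: ycls ufnpd ibz vkj hpnk gqxfg tdu wunql tci key knuib xfl
Hunk 7: at line 1 remove [ibz] add [bwj,vrspu] -> 13 lines: ycls ufnpd bwj vrspu vkj hpnk gqxfg tdu wunql tci key knuib xfl
Final line count: 13

Answer: 13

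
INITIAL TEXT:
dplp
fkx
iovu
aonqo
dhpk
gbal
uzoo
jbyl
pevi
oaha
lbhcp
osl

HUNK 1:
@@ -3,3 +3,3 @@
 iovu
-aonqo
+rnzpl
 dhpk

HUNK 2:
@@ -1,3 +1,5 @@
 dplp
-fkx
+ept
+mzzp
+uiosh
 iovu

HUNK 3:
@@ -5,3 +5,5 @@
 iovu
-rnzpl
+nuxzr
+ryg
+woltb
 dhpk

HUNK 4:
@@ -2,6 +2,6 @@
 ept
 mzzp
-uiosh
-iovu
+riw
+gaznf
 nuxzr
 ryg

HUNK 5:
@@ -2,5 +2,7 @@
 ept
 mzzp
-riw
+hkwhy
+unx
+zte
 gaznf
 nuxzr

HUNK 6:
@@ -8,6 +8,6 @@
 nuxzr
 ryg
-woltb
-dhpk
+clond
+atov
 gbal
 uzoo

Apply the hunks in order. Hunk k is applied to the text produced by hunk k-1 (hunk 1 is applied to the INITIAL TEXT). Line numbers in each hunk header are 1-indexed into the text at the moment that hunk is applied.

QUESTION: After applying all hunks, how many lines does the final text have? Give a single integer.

Answer: 18

Derivation:
Hunk 1: at line 3 remove [aonqo] add [rnzpl] -> 12 lines: dplp fkx iovu rnzpl dhpk gbal uzoo jbyl pevi oaha lbhcp osl
Hunk 2: at line 1 remove [fkx] add [ept,mzzp,uiosh] -> 14 lines: dplp ept mzzp uiosh iovu rnzpl dhpk gbal uzoo jbyl pevi oaha lbhcp osl
Hunk 3: at line 5 remove [rnzpl] add [nuxzr,ryg,woltb] -> 16 lines: dplp ept mzzp uiosh iovu nuxzr ryg woltb dhpk gbal uzoo jbyl pevi oaha lbhcp osl
Hunk 4: at line 2 remove [uiosh,iovu] add [riw,gaznf] -> 16 lines: dplp ept mzzp riw gaznf nuxzr ryg woltb dhpk gbal uzoo jbyl pevi oaha lbhcp osl
Hunk 5: at line 2 remove [riw] add [hkwhy,unx,zte] -> 18 lines: dplp ept mzzp hkwhy unx zte gaznf nuxzr ryg woltb dhpk gbal uzoo jbyl pevi oaha lbhcp osl
Hunk 6: at line 8 remove [woltb,dhpk] add [clond,atov] -> 18 lines: dplp ept mzzp hkwhy unx zte gaznf nuxzr ryg clond atov gbal uzoo jbyl pevi oaha lbhcp osl
Final line count: 18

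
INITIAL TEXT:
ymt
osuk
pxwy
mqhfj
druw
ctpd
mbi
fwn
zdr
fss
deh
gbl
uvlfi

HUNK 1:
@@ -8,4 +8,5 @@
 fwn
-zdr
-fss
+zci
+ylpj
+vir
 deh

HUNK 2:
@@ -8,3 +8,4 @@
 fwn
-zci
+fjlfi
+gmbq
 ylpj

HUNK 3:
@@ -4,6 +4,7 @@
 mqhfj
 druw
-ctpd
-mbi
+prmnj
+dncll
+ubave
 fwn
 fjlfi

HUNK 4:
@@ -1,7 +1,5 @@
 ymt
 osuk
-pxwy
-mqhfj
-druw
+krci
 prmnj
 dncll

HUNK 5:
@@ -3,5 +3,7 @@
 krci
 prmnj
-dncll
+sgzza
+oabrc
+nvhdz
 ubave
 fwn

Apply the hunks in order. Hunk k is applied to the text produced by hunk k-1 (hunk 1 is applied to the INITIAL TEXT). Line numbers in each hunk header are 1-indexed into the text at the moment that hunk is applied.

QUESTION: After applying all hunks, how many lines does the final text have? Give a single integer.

Answer: 16

Derivation:
Hunk 1: at line 8 remove [zdr,fss] add [zci,ylpj,vir] -> 14 lines: ymt osuk pxwy mqhfj druw ctpd mbi fwn zci ylpj vir deh gbl uvlfi
Hunk 2: at line 8 remove [zci] add [fjlfi,gmbq] -> 15 lines: ymt osuk pxwy mqhfj druw ctpd mbi fwn fjlfi gmbq ylpj vir deh gbl uvlfi
Hunk 3: at line 4 remove [ctpd,mbi] add [prmnj,dncll,ubave] -> 16 lines: ymt osuk pxwy mqhfj druw prmnj dncll ubave fwn fjlfi gmbq ylpj vir deh gbl uvlfi
Hunk 4: at line 1 remove [pxwy,mqhfj,druw] add [krci] -> 14 lines: ymt osuk krci prmnj dncll ubave fwn fjlfi gmbq ylpj vir deh gbl uvlfi
Hunk 5: at line 3 remove [dncll] add [sgzza,oabrc,nvhdz] -> 16 lines: ymt osuk krci prmnj sgzza oabrc nvhdz ubave fwn fjlfi gmbq ylpj vir deh gbl uvlfi
Final line count: 16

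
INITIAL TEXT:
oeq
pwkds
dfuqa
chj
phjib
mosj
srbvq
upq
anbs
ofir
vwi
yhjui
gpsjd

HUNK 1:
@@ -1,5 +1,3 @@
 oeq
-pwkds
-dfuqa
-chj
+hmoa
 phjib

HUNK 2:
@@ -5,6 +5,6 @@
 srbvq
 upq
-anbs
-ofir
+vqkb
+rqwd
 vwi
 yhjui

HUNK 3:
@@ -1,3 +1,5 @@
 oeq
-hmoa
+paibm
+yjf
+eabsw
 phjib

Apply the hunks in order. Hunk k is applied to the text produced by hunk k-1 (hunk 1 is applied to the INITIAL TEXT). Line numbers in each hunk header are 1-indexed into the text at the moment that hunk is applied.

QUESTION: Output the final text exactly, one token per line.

Answer: oeq
paibm
yjf
eabsw
phjib
mosj
srbvq
upq
vqkb
rqwd
vwi
yhjui
gpsjd

Derivation:
Hunk 1: at line 1 remove [pwkds,dfuqa,chj] add [hmoa] -> 11 lines: oeq hmoa phjib mosj srbvq upq anbs ofir vwi yhjui gpsjd
Hunk 2: at line 5 remove [anbs,ofir] add [vqkb,rqwd] -> 11 lines: oeq hmoa phjib mosj srbvq upq vqkb rqwd vwi yhjui gpsjd
Hunk 3: at line 1 remove [hmoa] add [paibm,yjf,eabsw] -> 13 lines: oeq paibm yjf eabsw phjib mosj srbvq upq vqkb rqwd vwi yhjui gpsjd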